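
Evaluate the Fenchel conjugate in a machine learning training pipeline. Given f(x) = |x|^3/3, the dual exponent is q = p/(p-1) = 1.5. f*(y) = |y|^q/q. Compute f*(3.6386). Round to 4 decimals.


The conjugate exponent q satisfies 1/p + 1/q = 1.
p = 3, so q = 3/(3 - 1) = 1.5
|y|^q = 3.6386^1.5 = 6.9407
f*(3.6386) = 6.9407 / 1.5 = 4.6271


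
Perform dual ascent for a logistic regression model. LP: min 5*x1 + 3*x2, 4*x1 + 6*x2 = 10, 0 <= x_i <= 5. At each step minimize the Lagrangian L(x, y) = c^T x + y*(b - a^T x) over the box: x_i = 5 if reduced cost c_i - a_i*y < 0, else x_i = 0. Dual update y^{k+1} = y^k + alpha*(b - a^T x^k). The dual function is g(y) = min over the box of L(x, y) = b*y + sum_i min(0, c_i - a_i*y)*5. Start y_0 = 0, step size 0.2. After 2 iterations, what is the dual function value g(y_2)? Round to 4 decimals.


Dual ascent for LP: min 5*x1 + 3*x2, 4*x1 + 6*x2 = 10, 0 <= x_i <= 5
Step 1: y^k = 0.0, reduced costs: (5.0, 3.0)
  x^k = (0.0, 0.0), subgradient = b - a^T x = 10.0
  y^{k+1} = 0.0 + 0.2*10.0 = 2.0
Step 2: y^k = 2.0, reduced costs: (-3.0, -9.0)
  x^k = (5.0, 5.0), subgradient = b - a^T x = -40.0
  y^{k+1} = 2.0 + 0.2*-40.0 = -6.0
Dual objective at y_2 = -6.0: reduced costs (29.0, 39.0), box minimizer x = (0.0, 0.0)
g(y_2) = b*y + (c1 - a1*y)*x1 + (c2 - a2*y)*x2 = 10*(-6.0) + 29.0*0.0 + 39.0*0.0 = -60.0 + 0.0 + 0.0 = -60.0


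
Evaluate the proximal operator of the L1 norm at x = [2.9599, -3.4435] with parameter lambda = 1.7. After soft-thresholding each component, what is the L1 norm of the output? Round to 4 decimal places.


Soft-thresholding with lambda = 1.7:
prox(2.9599) = sign(2.9599)*max(|2.9599| - 1.7, 0) = 1.2599
prox(-3.4435) = sign(-3.4435)*max(|-3.4435| - 1.7, 0) = -1.7435
prox(x) = [1.2599, -1.7435]
||prox(x)||_1 = 1.2599 + 1.7435 = 3.0034


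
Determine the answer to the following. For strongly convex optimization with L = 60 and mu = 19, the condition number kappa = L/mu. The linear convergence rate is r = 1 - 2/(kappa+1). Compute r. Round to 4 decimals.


Step 1: Compute the condition number.
kappa = L/mu = 60/19 = 3.1579
Step 2: Compute the convergence rate.
r = 1 - 2/(kappa + 1) = 1 - 2*mu/(L + mu) = (L - mu)/(L + mu) = 41/79 = 0.519


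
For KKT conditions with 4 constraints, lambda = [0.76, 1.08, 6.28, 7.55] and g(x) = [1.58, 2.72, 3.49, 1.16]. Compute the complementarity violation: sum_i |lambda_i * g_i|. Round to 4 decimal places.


KKT complementary slackness check:
lambda_1 * g_1 = 0.76 * 1.58 = 1.2008
lambda_2 * g_2 = 1.08 * 2.72 = 2.9376
lambda_3 * g_3 = 6.28 * 3.49 = 21.9172
lambda_4 * g_4 = 7.55 * 1.16 = 8.758
Total violation = 1.2008 + 2.9376 + 21.9172 + 8.758 = 34.8136


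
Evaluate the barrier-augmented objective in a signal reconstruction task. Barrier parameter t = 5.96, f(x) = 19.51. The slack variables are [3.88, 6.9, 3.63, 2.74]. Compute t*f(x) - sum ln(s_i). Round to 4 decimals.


Step 1: Compute log-barrier.
ln values: [1.3558, 1.9315, 1.2892, 1.008]
phi = -(1.3558 + 1.9315 + 1.2892 + 1.008) = -5.5845
Step 2: Compute augmented objective.
t*f(x) = 5.96*19.51 = 116.2796
Total = 116.2796 - 5.5845 = 110.6951


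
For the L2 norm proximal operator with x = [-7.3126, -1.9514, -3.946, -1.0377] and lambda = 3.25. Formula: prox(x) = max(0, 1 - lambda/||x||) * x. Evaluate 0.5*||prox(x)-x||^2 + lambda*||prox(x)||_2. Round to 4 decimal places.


Step 1: Compute ||x||.
||x|| = 8.5982
Step 2: Compute scaling factor.
scale = max(0, 1 - 3.25/8.5982) = 0.622
Step 3: prox(x) = [-4.5486, -1.2138, -2.4545, -0.6455]
||prox(x)|| = 5.3482
Step 4: Proximal objective.
0.5*||prox-x||^2 = 5.2813
lambda*||prox|| = 17.3817
Total = 22.663


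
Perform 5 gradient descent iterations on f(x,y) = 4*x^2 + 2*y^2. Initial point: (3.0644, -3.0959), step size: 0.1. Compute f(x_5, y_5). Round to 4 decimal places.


Gradient descent on f(x,y) = 4*x^2 + 2*y^2.
Starting point: (3.0644, -3.0959), alpha = 0.1
Step 1: grad_x = 2*4*3.0644 = 24.5152, grad_y = 2*2*-3.0959 = -12.3836
  x_1 = 3.0644 - 0.1*24.5152 = 0.6129
  y_1 = -3.0959 - 0.1*-12.3836 = -1.8575
Step 2: grad_x = 2*4*0.6129 = 4.903, grad_y = 2*2*-1.8575 = -7.4302
  x_2 = 0.6129 - 0.1*4.903 = 0.1226
  y_2 = -1.8575 - 0.1*-7.4302 = -1.1145
Step 3: grad_x = 2*4*0.1226 = 0.9806, grad_y = 2*2*-1.1145 = -4.4581
  x_3 = 0.1226 - 0.1*0.9806 = 0.0245
  y_3 = -1.1145 - 0.1*-4.4581 = -0.6687
Step 4: grad_x = 2*4*0.0245 = 0.1961, grad_y = 2*2*-0.6687 = -2.6749
  x_4 = 0.0245 - 0.1*0.1961 = 0.0049
  y_4 = -0.6687 - 0.1*-2.6749 = -0.4012
Step 5: grad_x = 2*4*0.0049 = 0.0392, grad_y = 2*2*-0.4012 = -1.6049
  x_5 = 0.0049 - 0.1*0.0392 = 0.001
  y_5 = -0.4012 - 0.1*-1.6049 = -0.2407
f(0.001, -0.2407) = 4*0.001^2 + 2*(-0.2407)^2 = 0.1159


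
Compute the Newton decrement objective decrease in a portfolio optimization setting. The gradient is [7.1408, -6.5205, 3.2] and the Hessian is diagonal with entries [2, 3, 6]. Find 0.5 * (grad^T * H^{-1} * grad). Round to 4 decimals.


Step 1: H is diagonal, so H^(-1) * g = [3.5704, -2.1735, 0.5333].
Step 2: g^T H^(-1) g = sum_i g_i^2 / H_ii
  = (7.1408)^2/2 + (-6.5205)^2/3 + (3.2)^2/6
  = 25.4955 + 14.1723 + 1.7067 = 41.3745
Step 3: Objective decrease = 0.5 * g^T H^(-1) g = 20.6872


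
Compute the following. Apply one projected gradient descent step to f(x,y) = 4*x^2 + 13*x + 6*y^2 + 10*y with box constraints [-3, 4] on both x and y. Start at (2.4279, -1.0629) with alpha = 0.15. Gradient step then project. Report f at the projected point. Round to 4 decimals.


Step 1: Compute gradient at (2.4279, -1.0629).
grad_x = 2*4*2.4279 + 13 = 32.4232
grad_y = 2*6*-1.0629 + 10 = -2.7548
Step 2: Gradient step.
x_raw = 2.4279 - 0.15*32.4232 = -2.4356
y_raw = -1.0629 - 0.15*-2.7548 = -0.6497
Step 3: Project onto [-3, 4].
x_proj = clip(-2.4356) = -2.4356
y_proj = clip(-0.6497) = -0.6497
Step 4: Evaluate f.
f(-2.4356, -0.6497) = -11.8986


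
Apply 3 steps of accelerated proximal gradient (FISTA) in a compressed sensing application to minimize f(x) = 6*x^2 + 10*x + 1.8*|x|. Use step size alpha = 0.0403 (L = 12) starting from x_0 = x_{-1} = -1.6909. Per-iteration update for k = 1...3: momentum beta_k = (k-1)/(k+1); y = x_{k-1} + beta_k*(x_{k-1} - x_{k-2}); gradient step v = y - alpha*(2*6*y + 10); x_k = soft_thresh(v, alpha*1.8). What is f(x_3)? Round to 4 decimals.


FISTA on f(x) = 6*x^2 + 10*x + 1.8*|x|
L = 12, alpha = 0.0403
Iteration 1: beta = 0.0, y = -1.6909 + 0.0*(-1.6909 + 1.6909) = -1.6909
  grad(y) = -10.2908, v = y - alpha*grad = -1.2762
  prox(v) = soft_thresh(-1.2762, 0.0725) = -1.2036
Iteration 2: beta = 0.3333, y = -1.2036 + 0.3333*(-1.2036 + 1.6909) = -1.0412
  grad(y) = -2.4947, v = y - alpha*grad = -0.9407
  prox(v) = soft_thresh(-0.9407, 0.0725) = -0.8681
Iteration 3: beta = 0.5, y = -0.8681 + 0.5*(-0.8681 + 1.2036) = -0.7004
  grad(y) = 1.5952, v = y - alpha*grad = -0.7647
  prox(v) = soft_thresh(-0.7647, 0.0725) = -0.6921
f(x_3) = 6*(-0.6921)^2 + 10*(-0.6921) + 1.8*|-0.6921| = -2.8012


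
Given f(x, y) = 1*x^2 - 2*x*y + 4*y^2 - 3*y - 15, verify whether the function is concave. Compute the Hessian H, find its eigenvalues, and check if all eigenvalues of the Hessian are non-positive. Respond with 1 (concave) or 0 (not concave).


The Hessian of f(x,y) = 1*x^2 - 2*x*y + 4*y^2 - 3*y - 15 is:
H = [[2, -2], [-2, 8]]
Trace = 2 + 8 = 10
Determinant = 2*8 - (-2)^2 = 12
Discriminant = (10)^2 - 4*12 = 52.0
Eigenvalues: lambda_1 = 1.3944, lambda_2 = 8.6056
The function is not concave.

0


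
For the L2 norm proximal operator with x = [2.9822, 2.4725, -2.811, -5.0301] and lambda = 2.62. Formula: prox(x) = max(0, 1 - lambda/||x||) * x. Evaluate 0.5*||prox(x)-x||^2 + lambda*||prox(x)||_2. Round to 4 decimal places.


Step 1: Compute ||x||.
||x|| = 6.9434
Step 2: Compute scaling factor.
scale = max(0, 1 - 2.62/6.9434) = 0.6227
Step 3: prox(x) = [1.8569, 1.5395, -1.7503, -3.1321]
||prox(x)|| = 4.3234
Step 4: Proximal objective.
0.5*||prox-x||^2 = 3.4322
lambda*||prox|| = 11.3273
Total = 14.7594


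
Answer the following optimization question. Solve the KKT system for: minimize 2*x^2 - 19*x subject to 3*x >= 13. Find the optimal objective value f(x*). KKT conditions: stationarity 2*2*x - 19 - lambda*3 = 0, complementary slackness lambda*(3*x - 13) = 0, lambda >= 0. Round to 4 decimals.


Step 1: Try lambda = 0 (constraint inactive).
Stationarity: 2*2*x - 19 = 0
x* = 19/(2*2) = 4.75
Check constraint: 3*4.75 = 14.25 >= 13 -- satisfied.
Step 2: Compute optimal value.
f(x*) = 2*4.75^2 - 19*4.75 = -45.125


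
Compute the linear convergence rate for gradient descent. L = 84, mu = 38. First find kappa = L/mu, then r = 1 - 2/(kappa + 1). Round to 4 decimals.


Step 1: Compute the condition number.
kappa = L/mu = 84/38 = 2.2105
Step 2: Compute the convergence rate.
r = 1 - 2/(kappa + 1) = 1 - 2*mu/(L + mu) = (L - mu)/(L + mu) = 46/122 = 0.377


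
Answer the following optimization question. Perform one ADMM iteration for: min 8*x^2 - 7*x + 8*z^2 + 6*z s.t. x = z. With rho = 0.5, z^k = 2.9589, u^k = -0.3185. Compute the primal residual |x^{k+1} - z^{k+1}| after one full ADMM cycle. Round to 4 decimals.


ADMM iteration with rho = 0.5, z^k = 2.9589, u^k = -0.3185
Step 1: x-update.
Minimize 8*x^2 - 7*x + (0.5/2)*(x - 2.9589 - 0.3185)^2
FOC: (2*8 + 0.5)*x = 7 + 0.5*(2.9589 + 0.3185)
x^{k+1} = 0.5236
Step 2: z-update.
Minimize 8*z^2 + 6*z + (0.5/2)*(0.5236 - z - 0.3185)^2
FOC: (2*8 + 0.5)*z = -6 + 0.5*(0.5236 - 0.3185)
z^{k+1} = -0.3574
Step 3: u-update.
u^{k+1} = -0.3185 + 0.5236 + 0.3574 = 0.5625
Step 4: Primal residual = |0.5236 + 0.3574| = 0.881


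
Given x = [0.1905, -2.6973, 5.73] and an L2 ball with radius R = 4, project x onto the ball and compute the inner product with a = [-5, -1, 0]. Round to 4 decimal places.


Step 1: Compute ||x|| (intermediates to 6 decimals).
||x|| = sqrt(0.1905^2 + (-2.6973)^2 + 5.73^2) = 6.335978
Step 2: Project.
Since ||x|| > R, scale = R/||x|| = 4/6.335978 = 0.631315, proj(x) = scale * x
proj(x) = [0.120266, -1.702846, 3.617435]
Step 3: Dot product.
a^T * proj(x) = -5*0.120266 - 1*(-1.702846) + 0*3.617435 = 1.1015


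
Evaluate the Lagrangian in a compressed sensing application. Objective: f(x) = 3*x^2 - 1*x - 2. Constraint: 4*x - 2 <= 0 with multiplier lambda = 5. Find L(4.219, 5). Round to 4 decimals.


Step 1: Evaluate f(x).
f(4.219) = 3*4.219^2 - 1*4.219 - 2 = 47.1809
Step 2: Evaluate g(x).
g(4.219) = 4*4.219 - 2 = 14.876
Step 3: Compute Lagrangian.
L = 47.1809 + 5*14.876 = 121.5609


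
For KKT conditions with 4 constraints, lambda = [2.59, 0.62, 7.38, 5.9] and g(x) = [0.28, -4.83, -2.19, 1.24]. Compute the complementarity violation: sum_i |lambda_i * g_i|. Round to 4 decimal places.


KKT complementary slackness check:
lambda_1 * g_1 = 2.59 * 0.28 = 0.7252
lambda_2 * g_2 = 0.62 * -4.83 = -2.9946
lambda_3 * g_3 = 7.38 * -2.19 = -16.1622
lambda_4 * g_4 = 5.9 * 1.24 = 7.316
Total violation = 0.7252 + 2.9946 + 16.1622 + 7.316 = 27.198


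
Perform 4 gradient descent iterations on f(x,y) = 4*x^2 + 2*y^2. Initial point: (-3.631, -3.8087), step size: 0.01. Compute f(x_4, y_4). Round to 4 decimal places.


Gradient descent on f(x,y) = 4*x^2 + 2*y^2.
Starting point: (-3.631, -3.8087), alpha = 0.01
Step 1: grad_x = 2*4*-3.631 = -29.048, grad_y = 2*2*-3.8087 = -15.2348
  x_1 = -3.631 - 0.01*-29.048 = -3.3405
  y_1 = -3.8087 - 0.01*-15.2348 = -3.6564
Step 2: grad_x = 2*4*-3.3405 = -26.7242, grad_y = 2*2*-3.6564 = -14.6254
  x_2 = -3.3405 - 0.01*-26.7242 = -3.0733
  y_2 = -3.6564 - 0.01*-14.6254 = -3.5101
Step 3: grad_x = 2*4*-3.0733 = -24.5862, grad_y = 2*2*-3.5101 = -14.0404
  x_3 = -3.0733 - 0.01*-24.5862 = -2.8274
  y_3 = -3.5101 - 0.01*-14.0404 = -3.3697
Step 4: grad_x = 2*4*-2.8274 = -22.6193, grad_y = 2*2*-3.3697 = -13.4788
  x_4 = -2.8274 - 0.01*-22.6193 = -2.6012
  y_4 = -3.3697 - 0.01*-13.4788 = -3.2349
f(-2.6012, -3.2349) = 4*(-2.6012)^2 + 2*(-3.2349)^2 = 47.9947


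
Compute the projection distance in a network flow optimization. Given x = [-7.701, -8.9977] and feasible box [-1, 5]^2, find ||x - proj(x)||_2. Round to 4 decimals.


Project each component onto [-1, 5].
clip(-7.701) = -1.0, clip(-8.9977) = -1.0
Projection = [-1.0, -1.0]
Squared diffs: [44.9034, 63.9632]
Distance = sqrt(108.8666) = 10.4339


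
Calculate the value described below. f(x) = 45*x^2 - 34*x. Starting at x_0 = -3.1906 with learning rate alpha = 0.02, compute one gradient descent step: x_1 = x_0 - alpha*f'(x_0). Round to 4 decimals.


We compute the gradient at x_0 and apply the update.
f'(x) = 90*x - 34
f'(-3.1906) = 90*-3.1906 - 34 = -321.154
x_1 = -3.1906 - 0.02*-321.154 = 3.2325


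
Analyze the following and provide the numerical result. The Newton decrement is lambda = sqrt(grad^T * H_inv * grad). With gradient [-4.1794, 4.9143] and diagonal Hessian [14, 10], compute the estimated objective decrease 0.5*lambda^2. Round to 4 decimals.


Step 1: H is diagonal, so H^(-1) * g = [-0.2985, 0.4914].
Step 2: g^T H^(-1) g = sum_i g_i^2 / H_ii
  = (-4.1794)^2/14 + (4.9143)^2/10
  = 1.2477 + 2.415 = 3.6627
Step 3: Objective decrease = 0.5 * g^T H^(-1) g = 1.8314


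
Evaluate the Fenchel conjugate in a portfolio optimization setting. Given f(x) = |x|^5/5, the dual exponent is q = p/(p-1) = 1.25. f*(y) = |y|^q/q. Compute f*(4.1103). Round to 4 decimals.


The conjugate exponent q satisfies 1/p + 1/q = 1.
p = 5, so q = 5/(5 - 1) = 1.25
|y|^q = 4.1103^1.25 = 5.8525
f*(4.1103) = 5.8525 / 1.25 = 4.682


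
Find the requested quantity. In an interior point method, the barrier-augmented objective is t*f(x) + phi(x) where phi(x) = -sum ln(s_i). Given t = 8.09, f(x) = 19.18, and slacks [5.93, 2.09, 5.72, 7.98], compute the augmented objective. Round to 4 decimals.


Step 1: Compute log-barrier.
ln values: [1.78, 0.7372, 1.744, 2.0769]
phi = -(1.78 + 0.7372 + 1.744 + 2.0769) = -6.3381
Step 2: Compute augmented objective.
t*f(x) = 8.09*19.18 = 155.1662
Total = 155.1662 - 6.3381 = 148.8281


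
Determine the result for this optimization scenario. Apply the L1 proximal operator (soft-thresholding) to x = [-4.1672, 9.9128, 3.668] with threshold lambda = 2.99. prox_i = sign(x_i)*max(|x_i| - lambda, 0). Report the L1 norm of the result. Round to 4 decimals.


Soft-thresholding with lambda = 2.99:
prox(-4.1672) = sign(-4.1672)*max(|-4.1672| - 2.99, 0) = -1.1772
prox(9.9128) = sign(9.9128)*max(|9.9128| - 2.99, 0) = 6.9228
prox(3.668) = sign(3.668)*max(|3.668| - 2.99, 0) = 0.678
prox(x) = [-1.1772, 6.9228, 0.678]
||prox(x)||_1 = 1.1772 + 6.9228 + 0.678 = 8.778


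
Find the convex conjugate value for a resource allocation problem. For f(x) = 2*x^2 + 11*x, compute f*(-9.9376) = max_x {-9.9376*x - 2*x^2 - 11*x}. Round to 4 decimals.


f*(y) = sup_x {y*x - a*x^2 - b*x} = sup_x {(y-b)*x - a*x^2}
FOC: (y - b) - 2a*x = 0 => x* = (y - b)/(2a)
x* = (-9.9376 - 11)/(2*2) = -5.2344
f*(-9.9376) = (y-b)^2/(4a) = (-9.9376 - 11)^2/(4*2)
= 438.3831/8 = 54.7979


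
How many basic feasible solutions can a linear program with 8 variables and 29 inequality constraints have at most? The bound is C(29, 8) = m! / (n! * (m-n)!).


Each vertex corresponds to some choice of n active constraints out of m, so the number of vertices is at most C(m, n) = m! / (n!(m-n)!).
m = 29, n = 8
Numerator: 29 * 28 * 27 * 26 * 25 * 24 * 23 * 22
Denominator: 8! = 40320
C(29, 8) = 4292145


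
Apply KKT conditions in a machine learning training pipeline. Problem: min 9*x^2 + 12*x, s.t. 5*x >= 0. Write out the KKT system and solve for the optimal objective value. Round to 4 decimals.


Step 1: Try lambda = 0 (constraint inactive).
x_unc = -12/(2*9) = -0.6667
Check: 5*-0.6667 = -3.3335 < 0 -- violated!
Step 2: Constraint must be active: 5*x = 0
x* = 0/5 = 0.0
lambda = (2*9*0.0 + 12)/5 = 2.4
Step 3: Compute optimal value.
f(x*) = 9*0.0^2 + 12*0.0 = 0.0


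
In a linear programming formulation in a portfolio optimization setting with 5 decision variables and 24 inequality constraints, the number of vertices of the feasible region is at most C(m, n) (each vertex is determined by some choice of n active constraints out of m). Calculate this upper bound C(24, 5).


Each vertex corresponds to some choice of n active constraints out of m, so the number of vertices is at most C(m, n) = m! / (n!(m-n)!).
m = 24, n = 5
Numerator: 24 * 23 * 22 * 21 * 20
Denominator: 5! = 120
C(24, 5) = 42504


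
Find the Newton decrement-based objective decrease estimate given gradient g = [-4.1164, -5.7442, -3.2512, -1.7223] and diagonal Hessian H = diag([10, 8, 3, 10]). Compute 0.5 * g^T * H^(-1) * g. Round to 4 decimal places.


Step 1: H is diagonal, so H^(-1) * g = [-0.4116, -0.718, -1.0837, -0.1722].
Step 2: g^T H^(-1) g = sum_i g_i^2 / H_ii
  = (-4.1164)^2/10 + (-5.7442)^2/8 + (-3.2512)^2/3 + (-1.7223)^2/10
  = 1.6945 + 4.1245 + 3.5234 + 0.2966 = 9.639
Step 3: Objective decrease = 0.5 * g^T H^(-1) g = 4.8195


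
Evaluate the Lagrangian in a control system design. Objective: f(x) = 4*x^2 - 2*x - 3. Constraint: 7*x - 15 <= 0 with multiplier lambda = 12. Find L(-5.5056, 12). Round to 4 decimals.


Step 1: Evaluate f(x).
f(-5.5056) = 4*(-5.5056)^2 - 2*(-5.5056) - 3 = 129.2577
Step 2: Evaluate g(x).
g(-5.5056) = 7*-5.5056 - 15 = -53.5392
Step 3: Compute Lagrangian.
L = 129.2577 + 12*-53.5392 = -513.2127


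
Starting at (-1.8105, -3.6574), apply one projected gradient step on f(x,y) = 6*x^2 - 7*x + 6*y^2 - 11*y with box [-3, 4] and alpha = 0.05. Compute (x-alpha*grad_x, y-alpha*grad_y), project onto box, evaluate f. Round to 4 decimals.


Step 1: Compute gradient at (-1.8105, -3.6574).
grad_x = 2*6*-1.8105 - 7 = -28.726
grad_y = 2*6*-3.6574 - 11 = -54.8888
Step 2: Gradient step.
x_raw = -1.8105 - 0.05*-28.726 = -0.3742
y_raw = -3.6574 - 0.05*-54.8888 = -0.913
Step 3: Project onto [-3, 4].
x_proj = clip(-0.3742) = -0.3742
y_proj = clip(-0.913) = -0.913
Step 4: Evaluate f.
f(-0.3742, -0.913) = 18.5031


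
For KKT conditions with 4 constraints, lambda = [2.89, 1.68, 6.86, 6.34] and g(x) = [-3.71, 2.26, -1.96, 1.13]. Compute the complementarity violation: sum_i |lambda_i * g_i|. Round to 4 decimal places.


KKT complementary slackness check:
lambda_1 * g_1 = 2.89 * -3.71 = -10.7219
lambda_2 * g_2 = 1.68 * 2.26 = 3.7968
lambda_3 * g_3 = 6.86 * -1.96 = -13.4456
lambda_4 * g_4 = 6.34 * 1.13 = 7.1642
Total violation = 10.7219 + 3.7968 + 13.4456 + 7.1642 = 35.1285


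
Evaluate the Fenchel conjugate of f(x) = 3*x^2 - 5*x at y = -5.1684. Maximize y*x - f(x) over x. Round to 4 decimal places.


f*(y) = sup_x {y*x - a*x^2 - b*x} = sup_x {(y-b)*x - a*x^2}
FOC: (y - b) - 2a*x = 0 => x* = (y - b)/(2a)
x* = (-5.1684 + 5)/(2*3) = -0.0281
f*(-5.1684) = (y-b)^2/(4a) = (-5.1684 + 5)^2/(4*3)
= 0.0284/12 = 0.0024


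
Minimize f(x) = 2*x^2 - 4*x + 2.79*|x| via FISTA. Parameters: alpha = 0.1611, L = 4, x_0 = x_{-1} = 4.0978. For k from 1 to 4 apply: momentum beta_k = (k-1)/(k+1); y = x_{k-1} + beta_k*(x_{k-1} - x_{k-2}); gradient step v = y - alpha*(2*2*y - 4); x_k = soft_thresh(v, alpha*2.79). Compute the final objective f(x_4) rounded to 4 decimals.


FISTA on f(x) = 2*x^2 - 4*x + 2.79*|x|
L = 4, alpha = 0.1611
Iteration 1: beta = 0.0, y = 4.0978 + 0.0*(4.0978 - 4.0978) = 4.0978
  grad(y) = 12.3912, v = y - alpha*grad = 2.1016
  prox(v) = soft_thresh(2.1016, 0.4495) = 1.6521
Iteration 2: beta = 0.3333, y = 1.6521 + 0.3333*(1.6521 - 4.0978) = 0.8369
  grad(y) = -0.6525, v = y - alpha*grad = 0.942
  prox(v) = soft_thresh(0.942, 0.4495) = 0.4925
Iteration 3: beta = 0.5, y = 0.4925 + 0.5*(0.4925 - 1.6521) = -0.0873
  grad(y) = -4.3491, v = y - alpha*grad = 0.6134
  prox(v) = soft_thresh(0.6134, 0.4495) = 0.1639
Iteration 4: beta = 0.6, y = 0.1639 + 0.6*(0.1639 - 0.4925) = -0.0333
  grad(y) = -4.1331, v = y - alpha*grad = 0.6326
  prox(v) = soft_thresh(0.6326, 0.4495) = 0.1831
f(x_4) = 2*0.1831^2 - 4*0.1831 + 2.79*|0.1831| = -0.1545


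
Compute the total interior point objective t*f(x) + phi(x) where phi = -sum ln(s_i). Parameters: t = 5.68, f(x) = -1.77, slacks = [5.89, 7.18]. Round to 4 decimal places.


Step 1: Compute log-barrier.
ln values: [1.7733, 1.9713]
phi = -(1.7733 + 1.9713) = -3.7446
Step 2: Compute augmented objective.
t*f(x) = 5.68*-1.77 = -10.0536
Total = -10.0536 - 3.7446 = -13.7982


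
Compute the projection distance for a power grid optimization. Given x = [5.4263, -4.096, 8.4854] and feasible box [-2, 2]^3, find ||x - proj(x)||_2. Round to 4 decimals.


Project each component onto [-2, 2].
clip(5.4263) = 2.0, clip(-4.096) = -2.0, clip(8.4854) = 2.0
Projection = [2.0, -2.0, 2.0]
Squared diffs: [11.7395, 4.3932, 42.0604]
Distance = sqrt(58.1931) = 7.6284


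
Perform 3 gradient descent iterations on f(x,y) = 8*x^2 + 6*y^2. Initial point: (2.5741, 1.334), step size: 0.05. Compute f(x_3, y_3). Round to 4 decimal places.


Gradient descent on f(x,y) = 8*x^2 + 6*y^2.
Starting point: (2.5741, 1.334), alpha = 0.05
Step 1: grad_x = 2*8*2.5741 = 41.1856, grad_y = 2*6*1.334 = 16.008
  x_1 = 2.5741 - 0.05*41.1856 = 0.5148
  y_1 = 1.334 - 0.05*16.008 = 0.5336
Step 2: grad_x = 2*8*0.5148 = 8.2371, grad_y = 2*6*0.5336 = 6.4032
  x_2 = 0.5148 - 0.05*8.2371 = 0.103
  y_2 = 0.5336 - 0.05*6.4032 = 0.2134
Step 3: grad_x = 2*8*0.103 = 1.6474, grad_y = 2*6*0.2134 = 2.5613
  x_3 = 0.103 - 0.05*1.6474 = 0.0206
  y_3 = 0.2134 - 0.05*2.5613 = 0.0854
f(0.0206, 0.0854) = 8*0.0206^2 + 6*0.0854^2 = 0.0471


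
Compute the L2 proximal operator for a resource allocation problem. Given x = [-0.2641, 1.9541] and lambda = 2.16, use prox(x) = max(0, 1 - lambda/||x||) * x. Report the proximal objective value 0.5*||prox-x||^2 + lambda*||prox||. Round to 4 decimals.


Step 1: Compute ||x||.
||x|| = 1.9719
Step 2: Compute scaling factor.
scale = max(0, 1 - 2.16/1.9719) = 0.0
Step 3: prox(x) = [-0.0, 0.0]
||prox(x)|| = 0.0
Step 4: Proximal objective.
0.5*||prox-x||^2 = 1.9441
lambda*||prox|| = 0.0
Total = 1.9441


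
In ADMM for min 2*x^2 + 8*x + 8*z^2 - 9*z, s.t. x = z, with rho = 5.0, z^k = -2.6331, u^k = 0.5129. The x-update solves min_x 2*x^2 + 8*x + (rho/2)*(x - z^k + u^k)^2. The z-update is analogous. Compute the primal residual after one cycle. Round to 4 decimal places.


ADMM iteration with rho = 5.0, z^k = -2.6331, u^k = 0.5129
Step 1: x-update.
Minimize 2*x^2 + 8*x + (5.0/2)*(x + 2.6331 + 0.5129)^2
FOC: (2*2 + 5.0)*x = -8 + 5.0*(-2.6331 - 0.5129)
x^{k+1} = -2.6367
Step 2: z-update.
Minimize 8*z^2 - 9*z + (5.0/2)*(-2.6367 - z + 0.5129)^2
FOC: (2*8 + 5.0)*z = 9 + 5.0*(-2.6367 + 0.5129)
z^{k+1} = -0.0771
Step 3: u-update.
u^{k+1} = 0.5129 - 2.6367 + 0.0771 = -2.0467
Step 4: Primal residual = |-2.6367 + 0.0771| = 2.5596


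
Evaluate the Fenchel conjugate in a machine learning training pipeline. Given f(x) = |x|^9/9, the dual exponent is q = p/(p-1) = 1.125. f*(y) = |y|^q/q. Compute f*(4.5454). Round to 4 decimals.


The conjugate exponent q satisfies 1/p + 1/q = 1.
p = 9, so q = 9/(9 - 1) = 1.125
|y|^q = 4.5454^1.125 = 5.4925
f*(4.5454) = 5.4925 / 1.125 = 4.8822


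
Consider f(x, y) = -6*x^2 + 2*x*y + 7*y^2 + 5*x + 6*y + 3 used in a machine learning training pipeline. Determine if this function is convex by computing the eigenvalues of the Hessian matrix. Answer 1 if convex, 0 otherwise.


The Hessian of f(x,y) = -6*x^2 + 2*x*y + 7*y^2 + 5*x + 6*y + 3 is:
H = [[-12, 2], [2, 14]]
Trace = -12 + 14 = 2
Determinant = -12*14 - (2)^2 = -172
Discriminant = (2)^2 - 4*-172 = 692.0
Eigenvalues: lambda_1 = -12.1529, lambda_2 = 14.1529
The function is not convex.

0


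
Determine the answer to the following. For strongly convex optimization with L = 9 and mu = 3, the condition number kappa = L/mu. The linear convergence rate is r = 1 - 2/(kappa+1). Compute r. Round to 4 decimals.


Step 1: Compute the condition number.
kappa = L/mu = 9/3 = 3.0
Step 2: Compute the convergence rate.
r = 1 - 2/(kappa + 1) = 1 - 2*mu/(L + mu) = (L - mu)/(L + mu) = 6/12 = 0.5


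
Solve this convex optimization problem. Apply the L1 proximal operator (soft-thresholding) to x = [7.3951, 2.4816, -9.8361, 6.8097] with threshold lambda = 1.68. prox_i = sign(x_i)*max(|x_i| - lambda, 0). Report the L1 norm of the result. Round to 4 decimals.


Soft-thresholding with lambda = 1.68:
prox(7.3951) = sign(7.3951)*max(|7.3951| - 1.68, 0) = 5.7151
prox(2.4816) = sign(2.4816)*max(|2.4816| - 1.68, 0) = 0.8016
prox(-9.8361) = sign(-9.8361)*max(|-9.8361| - 1.68, 0) = -8.1561
prox(6.8097) = sign(6.8097)*max(|6.8097| - 1.68, 0) = 5.1297
prox(x) = [5.7151, 0.8016, -8.1561, 5.1297]
||prox(x)||_1 = 5.7151 + 0.8016 + 8.1561 + 5.1297 = 19.8025


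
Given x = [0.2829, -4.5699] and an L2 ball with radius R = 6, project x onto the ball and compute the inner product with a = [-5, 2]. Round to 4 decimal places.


Step 1: Compute ||x|| (intermediates to 6 decimals).
||x|| = sqrt(0.2829^2 + (-4.5699)^2) = 4.578648
Step 2: Project.
Since ||x|| <= R, proj = x (no scaling needed).
proj(x) = [0.2829, -4.5699]
Step 3: Dot product.
a^T * proj(x) = -5*0.2829 + 2*(-4.5699) = -10.5543


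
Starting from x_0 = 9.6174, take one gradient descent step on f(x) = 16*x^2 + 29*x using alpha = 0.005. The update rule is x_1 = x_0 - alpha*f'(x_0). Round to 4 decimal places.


We compute the gradient at x_0 and apply the update.
f'(x) = 32*x + 29
f'(9.6174) = 32*9.6174 + 29 = 336.7568
x_1 = 9.6174 - 0.005*336.7568 = 7.9336


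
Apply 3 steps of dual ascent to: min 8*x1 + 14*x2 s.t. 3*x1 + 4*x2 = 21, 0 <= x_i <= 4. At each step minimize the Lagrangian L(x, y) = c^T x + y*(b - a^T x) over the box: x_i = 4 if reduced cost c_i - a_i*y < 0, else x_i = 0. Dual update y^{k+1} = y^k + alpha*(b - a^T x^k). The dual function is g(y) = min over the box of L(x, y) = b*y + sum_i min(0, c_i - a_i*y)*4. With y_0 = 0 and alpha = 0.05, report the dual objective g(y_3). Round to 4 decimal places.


Dual ascent for LP: min 8*x1 + 14*x2, 3*x1 + 4*x2 = 21, 0 <= x_i <= 4
Step 1: y^k = 0.0, reduced costs: (8.0, 14.0)
  x^k = (0.0, 0.0), subgradient = b - a^T x = 21.0
  y^{k+1} = 0.0 + 0.05*21.0 = 1.05
Step 2: y^k = 1.05, reduced costs: (4.85, 9.8)
  x^k = (0.0, 0.0), subgradient = b - a^T x = 21.0
  y^{k+1} = 1.05 + 0.05*21.0 = 2.1
Step 3: y^k = 2.1, reduced costs: (1.7, 5.6)
  x^k = (0.0, 0.0), subgradient = b - a^T x = 21.0
  y^{k+1} = 2.1 + 0.05*21.0 = 3.15
Dual objective at y_3 = 3.15: reduced costs (-1.45, 1.4), box minimizer x = (4.0, 0.0)
g(y_3) = b*y + (c1 - a1*y)*x1 + (c2 - a2*y)*x2 = 21*3.15 + (-1.45)*4.0 + 1.4*0.0 = 66.15 - 5.8 + 0.0 = 60.35


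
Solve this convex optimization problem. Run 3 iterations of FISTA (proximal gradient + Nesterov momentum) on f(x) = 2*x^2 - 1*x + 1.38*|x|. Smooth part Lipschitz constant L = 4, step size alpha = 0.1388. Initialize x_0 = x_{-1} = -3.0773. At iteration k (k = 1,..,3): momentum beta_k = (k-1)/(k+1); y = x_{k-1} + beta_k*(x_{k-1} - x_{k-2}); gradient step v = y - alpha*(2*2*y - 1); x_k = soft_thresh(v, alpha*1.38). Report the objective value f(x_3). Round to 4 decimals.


FISTA on f(x) = 2*x^2 - 1*x + 1.38*|x|
L = 4, alpha = 0.1388
Iteration 1: beta = 0.0, y = -3.0773 + 0.0*(-3.0773 + 3.0773) = -3.0773
  grad(y) = -13.3092, v = y - alpha*grad = -1.23
  prox(v) = soft_thresh(-1.23, 0.1915) = -1.0384
Iteration 2: beta = 0.3333, y = -1.0384 + 0.3333*(-1.0384 + 3.0773) = -0.3588
  grad(y) = -2.4353, v = y - alpha*grad = -0.0208
  prox(v) = soft_thresh(-0.0208, 0.1915) = 0.0
Iteration 3: beta = 0.5, y = 0.0 + 0.5*(0.0 + 1.0384) = 0.5192
  grad(y) = 1.0769, v = y - alpha*grad = 0.3697
  prox(v) = soft_thresh(0.3697, 0.1915) = 0.1782
f(x_3) = 2*0.1782^2 - 1*0.1782 + 1.38*|0.1782| = 0.1312


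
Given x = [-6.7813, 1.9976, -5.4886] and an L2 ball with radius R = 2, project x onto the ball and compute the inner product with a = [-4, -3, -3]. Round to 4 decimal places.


Step 1: Compute ||x|| (intermediates to 6 decimals).
||x|| = sqrt((-6.7813)^2 + 1.9976^2 + (-5.4886)^2) = 8.949925
Step 2: Project.
Since ||x|| > R, scale = R/||x|| = 2/8.949925 = 0.223466, proj(x) = scale * x
proj(x) = [-1.51539, 0.446396, -1.226515]
Step 3: Dot product.
a^T * proj(x) = -4*(-1.51539) - 3*0.446396 - 3*(-1.226515) = 8.4019


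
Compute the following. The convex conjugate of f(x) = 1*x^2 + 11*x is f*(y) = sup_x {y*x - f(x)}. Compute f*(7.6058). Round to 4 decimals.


f*(y) = sup_x {y*x - a*x^2 - b*x} = sup_x {(y-b)*x - a*x^2}
FOC: (y - b) - 2a*x = 0 => x* = (y - b)/(2a)
x* = (7.6058 - 11)/(2*1) = -1.6971
f*(7.6058) = (y-b)^2/(4a) = (7.6058 - 11)^2/(4*1)
= 11.5206/4 = 2.8801


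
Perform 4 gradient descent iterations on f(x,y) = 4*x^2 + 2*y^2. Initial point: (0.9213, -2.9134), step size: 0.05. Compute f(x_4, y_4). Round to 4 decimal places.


Gradient descent on f(x,y) = 4*x^2 + 2*y^2.
Starting point: (0.9213, -2.9134), alpha = 0.05
Step 1: grad_x = 2*4*0.9213 = 7.3704, grad_y = 2*2*-2.9134 = -11.6536
  x_1 = 0.9213 - 0.05*7.3704 = 0.5528
  y_1 = -2.9134 - 0.05*-11.6536 = -2.3307
Step 2: grad_x = 2*4*0.5528 = 4.4222, grad_y = 2*2*-2.3307 = -9.3229
  x_2 = 0.5528 - 0.05*4.4222 = 0.3317
  y_2 = -2.3307 - 0.05*-9.3229 = -1.8646
Step 3: grad_x = 2*4*0.3317 = 2.6533, grad_y = 2*2*-1.8646 = -7.4583
  x_3 = 0.3317 - 0.05*2.6533 = 0.199
  y_3 = -1.8646 - 0.05*-7.4583 = -1.4917
Step 4: grad_x = 2*4*0.199 = 1.592, grad_y = 2*2*-1.4917 = -5.9666
  x_4 = 0.199 - 0.05*1.592 = 0.1194
  y_4 = -1.4917 - 0.05*-5.9666 = -1.1933
f(0.1194, -1.1933) = 4*0.1194^2 + 2*(-1.1933)^2 = 2.9051


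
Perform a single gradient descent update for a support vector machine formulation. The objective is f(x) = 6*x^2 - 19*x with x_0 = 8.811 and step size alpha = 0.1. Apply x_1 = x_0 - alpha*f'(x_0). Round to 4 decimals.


We compute the gradient at x_0 and apply the update.
f'(x) = 12*x - 19
f'(8.811) = 12*8.811 - 19 = 86.732
x_1 = 8.811 - 0.1*86.732 = 0.1378


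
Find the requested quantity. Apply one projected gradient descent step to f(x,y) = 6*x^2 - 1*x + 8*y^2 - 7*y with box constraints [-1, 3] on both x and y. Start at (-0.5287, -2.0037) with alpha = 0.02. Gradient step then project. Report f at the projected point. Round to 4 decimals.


Step 1: Compute gradient at (-0.5287, -2.0037).
grad_x = 2*6*-0.5287 - 1 = -7.3444
grad_y = 2*8*-2.0037 - 7 = -39.0592
Step 2: Gradient step.
x_raw = -0.5287 - 0.02*-7.3444 = -0.3818
y_raw = -2.0037 - 0.02*-39.0592 = -1.2225
Step 3: Project onto [-1, 3].
x_proj = clip(-0.3818) = -0.3818
y_proj = clip(-1.2225) = -1.0
Step 4: Evaluate f.
f(-0.3818, -1.0) = 16.2565


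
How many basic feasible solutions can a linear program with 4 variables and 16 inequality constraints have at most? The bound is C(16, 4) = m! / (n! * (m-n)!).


Each vertex corresponds to some choice of n active constraints out of m, so the number of vertices is at most C(m, n) = m! / (n!(m-n)!).
m = 16, n = 4
Numerator: 16 * 15 * 14 * 13
Denominator: 4! = 24
C(16, 4) = 1820


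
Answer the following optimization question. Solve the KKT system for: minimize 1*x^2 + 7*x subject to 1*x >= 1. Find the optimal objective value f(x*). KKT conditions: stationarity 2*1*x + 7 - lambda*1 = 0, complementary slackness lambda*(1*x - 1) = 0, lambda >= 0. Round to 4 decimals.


Step 1: Try lambda = 0 (constraint inactive).
x_unc = -7/(2*1) = -3.5
Check: 1*-3.5 = -3.5 < 1 -- violated!
Step 2: Constraint must be active: 1*x = 1
x* = 1/1 = 1.0
lambda = (2*1*1.0 + 7)/1 = 9.0
Step 3: Compute optimal value.
f(x*) = 1*1.0^2 + 7*1.0 = 8.0


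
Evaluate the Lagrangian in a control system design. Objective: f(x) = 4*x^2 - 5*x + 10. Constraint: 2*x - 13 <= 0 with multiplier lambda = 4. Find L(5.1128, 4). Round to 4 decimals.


Step 1: Evaluate f(x).
f(5.1128) = 4*5.1128^2 - 5*5.1128 + 10 = 88.9989
Step 2: Evaluate g(x).
g(5.1128) = 2*5.1128 - 13 = -2.7744
Step 3: Compute Lagrangian.
L = 88.9989 + 4*-2.7744 = 77.9013


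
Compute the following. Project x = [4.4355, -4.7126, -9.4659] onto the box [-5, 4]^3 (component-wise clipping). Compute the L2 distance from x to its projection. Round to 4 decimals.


Project each component onto [-5, 4].
clip(4.4355) = 4.0, clip(-4.7126) = -4.7126, clip(-9.4659) = -5.0
Projection = [4.0, -4.7126, -5.0]
Squared diffs: [0.1897, 0.0, 19.9443]
Distance = sqrt(20.134) = 4.4871


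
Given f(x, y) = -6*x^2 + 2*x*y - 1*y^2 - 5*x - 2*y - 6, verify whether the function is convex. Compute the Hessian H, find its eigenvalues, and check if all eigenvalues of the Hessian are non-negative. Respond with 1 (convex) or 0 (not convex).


The Hessian of f(x,y) = -6*x^2 + 2*x*y - 1*y^2 - 5*x - 2*y - 6 is:
H = [[-12, 2], [2, -2]]
Trace = -12 - 2 = -14
Determinant = -12*-2 - (2)^2 = 20
Discriminant = (-14)^2 - 4*20 = 116.0
Eigenvalues: lambda_1 = -12.3852, lambda_2 = -1.6148
The function is not convex.

0


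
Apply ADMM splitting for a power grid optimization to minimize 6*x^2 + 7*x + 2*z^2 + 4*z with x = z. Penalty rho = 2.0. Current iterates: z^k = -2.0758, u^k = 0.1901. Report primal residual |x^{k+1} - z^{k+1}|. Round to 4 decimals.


ADMM iteration with rho = 2.0, z^k = -2.0758, u^k = 0.1901
Step 1: x-update.
Minimize 6*x^2 + 7*x + (2.0/2)*(x + 2.0758 + 0.1901)^2
FOC: (2*6 + 2.0)*x = -7 + 2.0*(-2.0758 - 0.1901)
x^{k+1} = -0.8237
Step 2: z-update.
Minimize 2*z^2 + 4*z + (2.0/2)*(-0.8237 - z + 0.1901)^2
FOC: (2*2 + 2.0)*z = -4 + 2.0*(-0.8237 + 0.1901)
z^{k+1} = -0.8779
Step 3: u-update.
u^{k+1} = 0.1901 - 0.8237 + 0.8779 = 0.2443
Step 4: Primal residual = |-0.8237 + 0.8779| = 0.0542


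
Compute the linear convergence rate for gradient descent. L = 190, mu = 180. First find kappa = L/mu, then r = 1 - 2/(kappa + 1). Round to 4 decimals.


Step 1: Compute the condition number.
kappa = L/mu = 190/180 = 1.0556
Step 2: Compute the convergence rate.
r = 1 - 2/(kappa + 1) = 1 - 2*mu/(L + mu) = (L - mu)/(L + mu) = 10/370 = 0.027


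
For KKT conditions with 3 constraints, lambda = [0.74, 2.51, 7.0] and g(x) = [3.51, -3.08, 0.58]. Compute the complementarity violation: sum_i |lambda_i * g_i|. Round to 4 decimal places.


KKT complementary slackness check:
lambda_1 * g_1 = 0.74 * 3.51 = 2.5974
lambda_2 * g_2 = 2.51 * -3.08 = -7.7308
lambda_3 * g_3 = 7.0 * 0.58 = 4.06
Total violation = 2.5974 + 7.7308 + 4.06 = 14.3882


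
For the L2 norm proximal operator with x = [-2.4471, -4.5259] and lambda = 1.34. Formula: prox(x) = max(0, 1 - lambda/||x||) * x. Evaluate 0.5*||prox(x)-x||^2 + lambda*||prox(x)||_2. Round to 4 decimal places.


Step 1: Compute ||x||.
||x|| = 5.1451
Step 2: Compute scaling factor.
scale = max(0, 1 - 1.34/5.1451) = 0.7396
Step 3: prox(x) = [-1.8098, -3.3472]
||prox(x)|| = 3.8051
Step 4: Proximal objective.
0.5*||prox-x||^2 = 0.8978
lambda*||prox|| = 5.0988
Total = 5.9966


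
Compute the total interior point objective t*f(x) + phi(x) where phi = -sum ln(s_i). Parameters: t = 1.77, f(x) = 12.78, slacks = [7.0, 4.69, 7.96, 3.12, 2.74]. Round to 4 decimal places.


Step 1: Compute log-barrier.
ln values: [1.9459, 1.5454, 2.0744, 1.1378, 1.008]
phi = -(1.9459 + 1.5454 + 2.0744 + 1.1378 + 1.008) = -7.7116
Step 2: Compute augmented objective.
t*f(x) = 1.77*12.78 = 22.6206
Total = 22.6206 - 7.7116 = 14.909


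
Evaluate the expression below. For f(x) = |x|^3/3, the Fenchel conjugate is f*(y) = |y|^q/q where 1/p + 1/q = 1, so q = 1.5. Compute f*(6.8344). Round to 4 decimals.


The conjugate exponent q satisfies 1/p + 1/q = 1.
p = 3, so q = 3/(3 - 1) = 1.5
|y|^q = 6.8344^1.5 = 17.867
f*(6.8344) = 17.867 / 1.5 = 11.9113


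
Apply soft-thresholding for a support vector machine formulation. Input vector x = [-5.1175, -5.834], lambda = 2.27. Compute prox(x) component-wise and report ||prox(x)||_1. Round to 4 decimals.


Soft-thresholding with lambda = 2.27:
prox(-5.1175) = sign(-5.1175)*max(|-5.1175| - 2.27, 0) = -2.8475
prox(-5.834) = sign(-5.834)*max(|-5.834| - 2.27, 0) = -3.564
prox(x) = [-2.8475, -3.564]
||prox(x)||_1 = 2.8475 + 3.564 = 6.4115


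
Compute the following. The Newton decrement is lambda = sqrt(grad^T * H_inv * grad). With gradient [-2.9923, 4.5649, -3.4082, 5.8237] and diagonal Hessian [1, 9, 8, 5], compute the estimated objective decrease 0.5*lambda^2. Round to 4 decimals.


Step 1: H is diagonal, so H^(-1) * g = [-2.9923, 0.5072, -0.426, 1.1647].
Step 2: g^T H^(-1) g = sum_i g_i^2 / H_ii
  = (-2.9923)^2/1 + (4.5649)^2/9 + (-3.4082)^2/8 + (5.8237)^2/5
  = 8.9539 + 2.3154 + 1.452 + 6.7831 = 19.5043
Step 3: Objective decrease = 0.5 * g^T H^(-1) g = 9.7522


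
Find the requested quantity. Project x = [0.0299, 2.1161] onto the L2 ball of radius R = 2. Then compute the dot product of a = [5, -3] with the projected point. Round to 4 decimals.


Step 1: Compute ||x|| (intermediates to 6 decimals).
||x|| = sqrt(0.0299^2 + 2.1161^2) = 2.116311
Step 2: Project.
Since ||x|| > R, scale = R/||x|| = 2/2.116311 = 0.945041, proj(x) = scale * x
proj(x) = [0.028257, 1.999801]
Step 3: Dot product.
a^T * proj(x) = 5*0.028257 - 3*1.999801 = -5.8581


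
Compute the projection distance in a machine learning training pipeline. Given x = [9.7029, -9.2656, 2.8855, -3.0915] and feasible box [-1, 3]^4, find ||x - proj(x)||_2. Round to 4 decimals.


Project each component onto [-1, 3].
clip(9.7029) = 3.0, clip(-9.2656) = -1.0, clip(2.8855) = 2.8855, clip(-3.0915) = -1.0
Projection = [3.0, -1.0, 2.8855, -1.0]
Squared diffs: [44.9289, 68.3201, 0.0, 4.3744]
Distance = sqrt(117.6234) = 10.8454


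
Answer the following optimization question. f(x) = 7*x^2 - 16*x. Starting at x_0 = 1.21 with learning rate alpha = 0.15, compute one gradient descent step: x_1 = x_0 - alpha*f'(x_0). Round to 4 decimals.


We compute the gradient at x_0 and apply the update.
f'(x) = 14*x - 16
f'(1.21) = 14*1.21 - 16 = 0.94
x_1 = 1.21 - 0.15*0.94 = 1.069


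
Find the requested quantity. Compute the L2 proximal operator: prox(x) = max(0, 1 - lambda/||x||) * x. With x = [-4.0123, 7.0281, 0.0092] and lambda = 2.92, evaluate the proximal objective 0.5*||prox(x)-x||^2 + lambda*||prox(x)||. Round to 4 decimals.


Step 1: Compute ||x||.
||x|| = 8.0928
Step 2: Compute scaling factor.
scale = max(0, 1 - 2.92/8.0928) = 0.6392
Step 3: prox(x) = [-2.5646, 4.4922, 0.0059]
||prox(x)|| = 5.1728
Step 4: Proximal objective.
0.5*||prox-x||^2 = 4.2632
lambda*||prox|| = 15.1046
Total = 19.3677


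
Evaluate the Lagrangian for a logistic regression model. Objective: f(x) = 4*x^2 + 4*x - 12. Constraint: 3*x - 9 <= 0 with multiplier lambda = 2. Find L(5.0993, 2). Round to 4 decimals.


Step 1: Evaluate f(x).
f(5.0993) = 4*5.0993^2 + 4*5.0993 - 12 = 112.4086
Step 2: Evaluate g(x).
g(5.0993) = 3*5.0993 - 9 = 6.2979
Step 3: Compute Lagrangian.
L = 112.4086 + 2*6.2979 = 125.0044


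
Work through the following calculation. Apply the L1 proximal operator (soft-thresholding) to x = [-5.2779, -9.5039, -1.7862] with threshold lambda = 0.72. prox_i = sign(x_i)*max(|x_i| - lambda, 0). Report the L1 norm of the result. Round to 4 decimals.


Soft-thresholding with lambda = 0.72:
prox(-5.2779) = sign(-5.2779)*max(|-5.2779| - 0.72, 0) = -4.5579
prox(-9.5039) = sign(-9.5039)*max(|-9.5039| - 0.72, 0) = -8.7839
prox(-1.7862) = sign(-1.7862)*max(|-1.7862| - 0.72, 0) = -1.0662
prox(x) = [-4.5579, -8.7839, -1.0662]
||prox(x)||_1 = 4.5579 + 8.7839 + 1.0662 = 14.408


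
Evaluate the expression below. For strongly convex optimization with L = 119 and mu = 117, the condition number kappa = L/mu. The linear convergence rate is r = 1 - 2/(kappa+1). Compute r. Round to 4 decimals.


Step 1: Compute the condition number.
kappa = L/mu = 119/117 = 1.0171
Step 2: Compute the convergence rate.
r = 1 - 2/(kappa + 1) = 1 - 2*mu/(L + mu) = (L - mu)/(L + mu) = 2/236 = 0.0085


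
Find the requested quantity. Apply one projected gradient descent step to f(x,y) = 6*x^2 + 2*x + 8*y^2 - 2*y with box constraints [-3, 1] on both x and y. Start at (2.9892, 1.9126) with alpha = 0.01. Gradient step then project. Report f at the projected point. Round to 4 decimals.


Step 1: Compute gradient at (2.9892, 1.9126).
grad_x = 2*6*2.9892 + 2 = 37.8704
grad_y = 2*8*1.9126 - 2 = 28.6016
Step 2: Gradient step.
x_raw = 2.9892 - 0.01*37.8704 = 2.6105
y_raw = 1.9126 - 0.01*28.6016 = 1.6266
Step 3: Project onto [-3, 1].
x_proj = clip(2.6105) = 1.0
y_proj = clip(1.6266) = 1.0
Step 4: Evaluate f.
f(1.0, 1.0) = 14.0


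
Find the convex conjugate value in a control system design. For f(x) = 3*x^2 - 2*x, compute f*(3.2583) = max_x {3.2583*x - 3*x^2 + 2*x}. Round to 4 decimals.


f*(y) = sup_x {y*x - a*x^2 - b*x} = sup_x {(y-b)*x - a*x^2}
FOC: (y - b) - 2a*x = 0 => x* = (y - b)/(2a)
x* = (3.2583 + 2)/(2*3) = 0.8764
f*(3.2583) = (y-b)^2/(4a) = (3.2583 + 2)^2/(4*3)
= 27.6497/12 = 2.3041
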